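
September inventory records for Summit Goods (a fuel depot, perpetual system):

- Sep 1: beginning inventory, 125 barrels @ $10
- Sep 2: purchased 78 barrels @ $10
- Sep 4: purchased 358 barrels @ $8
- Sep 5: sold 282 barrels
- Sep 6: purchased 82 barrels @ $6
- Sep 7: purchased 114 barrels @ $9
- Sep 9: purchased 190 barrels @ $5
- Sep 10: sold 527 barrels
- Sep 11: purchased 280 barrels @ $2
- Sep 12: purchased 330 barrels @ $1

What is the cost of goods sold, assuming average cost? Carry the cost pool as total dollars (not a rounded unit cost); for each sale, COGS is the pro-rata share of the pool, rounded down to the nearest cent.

COGS = $6,344.75

After Sep 1: 125 on hand, pool $1,250.00 (≈ $10.0000 each)
After Sep 2: 203 on hand, pool $2,030.00 (≈ $10.0000 each)
After Sep 4: 561 on hand, pool $4,894.00 (≈ $8.7237 each)
Sep 5, sell 282: 282/561 × $4,894.00 → $2,460.08
After Sep 6: 361 on hand, pool $2,925.92 (≈ $8.1050 each)
After Sep 7: 475 on hand, pool $3,951.92 (≈ $8.3198 each)
After Sep 9: 665 on hand, pool $4,901.92 (≈ $7.3713 each)
Sep 10, sell 527: 527/665 × $4,901.92 → $3,884.67
After Sep 11: 418 on hand, pool $1,577.25 (≈ $3.7733 each)
After Sep 12: 748 on hand, pool $1,907.25 (≈ $2.5498 each)
Total COGS = $2,460.08 + $3,884.67 = $6,344.75
Ending inventory (cost pool remaining) = $1,907.25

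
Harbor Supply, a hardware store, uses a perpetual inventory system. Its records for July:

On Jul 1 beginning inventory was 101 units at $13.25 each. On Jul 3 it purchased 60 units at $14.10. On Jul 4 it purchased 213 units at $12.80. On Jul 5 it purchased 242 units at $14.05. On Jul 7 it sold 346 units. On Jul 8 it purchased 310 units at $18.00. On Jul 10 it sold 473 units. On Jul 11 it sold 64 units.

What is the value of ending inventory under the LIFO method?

Ending inventory = $569.75

Jul 7, 346 sold [LIFO — newest first]: 242 @ $14.05 + 104 @ $12.80 = $4,731.30
Jul 10, 473 sold [LIFO — newest first]: 310 @ $18.00 + 109 @ $12.80 + 54 @ $14.10 = $7,736.60
Jul 11, 64 sold [LIFO — newest first]: 6 @ $14.10 + 58 @ $13.25 = $853.10
Total COGS = $4,731.30 + $7,736.60 + $853.10 = $13,321.00
Ending inventory: 43 @ $13.25 = $569.75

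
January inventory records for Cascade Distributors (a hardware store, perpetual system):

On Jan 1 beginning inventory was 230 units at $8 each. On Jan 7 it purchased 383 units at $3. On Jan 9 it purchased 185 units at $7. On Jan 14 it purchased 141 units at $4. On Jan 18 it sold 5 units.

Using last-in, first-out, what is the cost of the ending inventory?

Ending inventory = $4,828

Jan 18, 5 sold [LIFO — newest first]: 5 @ $4 = $20
Ending inventory: 230 @ $8 + 383 @ $3 + 185 @ $7 + 136 @ $4 = $4,828
Check: goods available $4,848 = COGS $20 + ending $4,828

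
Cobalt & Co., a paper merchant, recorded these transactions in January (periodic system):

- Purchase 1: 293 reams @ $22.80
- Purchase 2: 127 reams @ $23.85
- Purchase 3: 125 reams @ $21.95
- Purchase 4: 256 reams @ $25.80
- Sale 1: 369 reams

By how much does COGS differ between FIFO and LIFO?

FIFO COGS: 293 @ $22.80 + 76 @ $23.85 = $8,493.00
LIFO COGS: 256 @ $25.80 + 113 @ $21.95 = $9,085.15
Difference = |$8,493.00 − $9,085.15| = $592.15

$592.15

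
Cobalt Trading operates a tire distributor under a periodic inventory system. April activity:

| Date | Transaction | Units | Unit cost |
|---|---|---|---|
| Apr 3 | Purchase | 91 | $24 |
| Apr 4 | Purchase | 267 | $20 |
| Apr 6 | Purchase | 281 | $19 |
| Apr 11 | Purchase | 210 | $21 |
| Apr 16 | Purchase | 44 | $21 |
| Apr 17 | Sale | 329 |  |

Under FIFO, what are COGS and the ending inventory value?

COGS = $6,944; ending inventory = $11,253

Apr 17, 329 sold [FIFO — oldest first]: 91 @ $24 + 238 @ $20 = $6,944
Ending inventory: 29 @ $20 + 281 @ $19 + 210 @ $21 + 44 @ $21 = $11,253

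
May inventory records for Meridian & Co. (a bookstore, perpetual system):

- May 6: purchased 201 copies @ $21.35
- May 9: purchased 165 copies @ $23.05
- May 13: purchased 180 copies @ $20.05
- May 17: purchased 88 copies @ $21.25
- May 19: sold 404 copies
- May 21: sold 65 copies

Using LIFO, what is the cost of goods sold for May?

May 19, 404 sold [LIFO — newest first]: 88 @ $21.25 + 180 @ $20.05 + 136 @ $23.05 = $8,613.80
May 21, 65 sold [LIFO — newest first]: 29 @ $23.05 + 36 @ $21.35 = $1,437.05
Total COGS = $8,613.80 + $1,437.05 = $10,050.85
Ending inventory: 165 @ $21.35 = $3,522.75

COGS = $10,050.85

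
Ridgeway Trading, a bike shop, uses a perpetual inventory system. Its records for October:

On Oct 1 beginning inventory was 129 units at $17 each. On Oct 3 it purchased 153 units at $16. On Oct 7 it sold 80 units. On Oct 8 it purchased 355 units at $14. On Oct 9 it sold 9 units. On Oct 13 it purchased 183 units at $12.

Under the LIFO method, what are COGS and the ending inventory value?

COGS = $1,406; ending inventory = $10,401

Oct 7, 80 sold [LIFO — newest first]: 80 @ $16 = $1,280
Oct 9, 9 sold [LIFO — newest first]: 9 @ $14 = $126
Total COGS = $1,280 + $126 = $1,406
Ending inventory: 129 @ $17 + 73 @ $16 + 346 @ $14 + 183 @ $12 = $10,401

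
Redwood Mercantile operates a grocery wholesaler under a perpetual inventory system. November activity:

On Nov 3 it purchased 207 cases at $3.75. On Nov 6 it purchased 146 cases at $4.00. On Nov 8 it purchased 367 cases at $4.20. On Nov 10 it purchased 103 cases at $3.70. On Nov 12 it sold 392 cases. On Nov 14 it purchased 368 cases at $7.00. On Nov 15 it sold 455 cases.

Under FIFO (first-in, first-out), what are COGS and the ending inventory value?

COGS = $3,450.75; ending inventory = $2,408.00

Nov 12, 392 sold [FIFO — oldest first]: 207 @ $3.75 + 146 @ $4.00 + 39 @ $4.20 = $1,524.05
Nov 15, 455 sold [FIFO — oldest first]: 328 @ $4.20 + 103 @ $3.70 + 24 @ $7.00 = $1,926.70
Total COGS = $1,524.05 + $1,926.70 = $3,450.75
Ending inventory: 344 @ $7.00 = $2,408.00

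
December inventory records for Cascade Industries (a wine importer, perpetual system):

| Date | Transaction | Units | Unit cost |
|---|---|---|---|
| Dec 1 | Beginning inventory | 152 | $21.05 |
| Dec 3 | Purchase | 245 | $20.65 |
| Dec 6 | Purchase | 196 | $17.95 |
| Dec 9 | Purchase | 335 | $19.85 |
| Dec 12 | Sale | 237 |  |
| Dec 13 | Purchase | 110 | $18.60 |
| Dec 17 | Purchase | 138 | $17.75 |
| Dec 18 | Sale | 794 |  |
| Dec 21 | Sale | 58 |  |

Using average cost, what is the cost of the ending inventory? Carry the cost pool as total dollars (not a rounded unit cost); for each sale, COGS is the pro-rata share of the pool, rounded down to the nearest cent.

Ending inventory = $1,687.78

After Dec 1: 152 on hand, pool $3,199.60 (≈ $21.0500 each)
After Dec 3: 397 on hand, pool $8,258.85 (≈ $20.8031 each)
After Dec 6: 593 on hand, pool $11,777.05 (≈ $19.8601 each)
After Dec 9: 928 on hand, pool $18,426.80 (≈ $19.8565 each)
Dec 12, sell 237: 237/928 × $18,426.80 → $4,705.98
After Dec 13: 801 on hand, pool $15,766.82 (≈ $19.6839 each)
After Dec 17: 939 on hand, pool $18,216.32 (≈ $19.3997 each)
Dec 18, sell 794: 794/939 × $18,216.32 → $15,403.36
Dec 21, sell 58: 58/145 × $2,812.96 → $1,125.18
Total COGS = $4,705.98 + $15,403.36 + $1,125.18 = $21,234.52
Ending inventory (cost pool remaining) = $1,687.78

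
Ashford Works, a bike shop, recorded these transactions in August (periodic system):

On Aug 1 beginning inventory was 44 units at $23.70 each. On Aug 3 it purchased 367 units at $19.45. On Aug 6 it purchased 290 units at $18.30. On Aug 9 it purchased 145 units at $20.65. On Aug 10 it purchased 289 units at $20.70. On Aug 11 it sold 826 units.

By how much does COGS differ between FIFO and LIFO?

$198.25

FIFO COGS: 44 @ $23.70 + 367 @ $19.45 + 290 @ $18.30 + 125 @ $20.65 = $16,069.20
LIFO COGS: 289 @ $20.70 + 145 @ $20.65 + 290 @ $18.30 + 102 @ $19.45 = $16,267.45
Difference = |$16,069.20 − $16,267.45| = $198.25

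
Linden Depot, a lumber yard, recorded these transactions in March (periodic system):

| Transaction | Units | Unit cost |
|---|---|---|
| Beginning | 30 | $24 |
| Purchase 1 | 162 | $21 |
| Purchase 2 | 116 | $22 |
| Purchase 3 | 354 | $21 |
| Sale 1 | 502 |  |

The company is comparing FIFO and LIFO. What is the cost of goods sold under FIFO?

COGS = $10,748

FIFO COGS: 30 @ $24 + 162 @ $21 + 116 @ $22 + 194 @ $21 = $10,748
LIFO COGS: 354 @ $21 + 116 @ $22 + 32 @ $21 = $10,658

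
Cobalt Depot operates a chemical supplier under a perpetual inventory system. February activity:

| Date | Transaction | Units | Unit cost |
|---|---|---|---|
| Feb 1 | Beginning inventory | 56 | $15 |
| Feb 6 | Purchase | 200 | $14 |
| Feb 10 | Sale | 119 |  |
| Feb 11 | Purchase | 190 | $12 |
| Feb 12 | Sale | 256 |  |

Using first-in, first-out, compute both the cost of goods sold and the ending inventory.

Feb 10, 119 sold [FIFO — oldest first]: 56 @ $15 + 63 @ $14 = $1,722
Feb 12, 256 sold [FIFO — oldest first]: 137 @ $14 + 119 @ $12 = $3,346
Total COGS = $1,722 + $3,346 = $5,068
Ending inventory: 71 @ $12 = $852
Check: goods available $5,920 = COGS $5,068 + ending $852

COGS = $5,068; ending inventory = $852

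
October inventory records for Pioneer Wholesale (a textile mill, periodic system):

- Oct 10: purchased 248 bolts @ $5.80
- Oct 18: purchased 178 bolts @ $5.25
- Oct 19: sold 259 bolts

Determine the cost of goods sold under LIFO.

COGS = $1,404.30

Oct 19, 259 sold [LIFO — newest first]: 178 @ $5.25 + 81 @ $5.80 = $1,404.30
Ending inventory: 167 @ $5.80 = $968.60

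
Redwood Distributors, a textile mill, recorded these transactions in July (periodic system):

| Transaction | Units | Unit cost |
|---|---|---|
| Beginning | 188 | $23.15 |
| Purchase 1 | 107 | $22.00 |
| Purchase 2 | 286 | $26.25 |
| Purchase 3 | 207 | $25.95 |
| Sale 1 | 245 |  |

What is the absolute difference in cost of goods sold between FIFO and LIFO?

$762.95

FIFO COGS: 188 @ $23.15 + 57 @ $22.00 = $5,606.20
LIFO COGS: 207 @ $25.95 + 38 @ $26.25 = $6,369.15
Difference = |$5,606.20 − $6,369.15| = $762.95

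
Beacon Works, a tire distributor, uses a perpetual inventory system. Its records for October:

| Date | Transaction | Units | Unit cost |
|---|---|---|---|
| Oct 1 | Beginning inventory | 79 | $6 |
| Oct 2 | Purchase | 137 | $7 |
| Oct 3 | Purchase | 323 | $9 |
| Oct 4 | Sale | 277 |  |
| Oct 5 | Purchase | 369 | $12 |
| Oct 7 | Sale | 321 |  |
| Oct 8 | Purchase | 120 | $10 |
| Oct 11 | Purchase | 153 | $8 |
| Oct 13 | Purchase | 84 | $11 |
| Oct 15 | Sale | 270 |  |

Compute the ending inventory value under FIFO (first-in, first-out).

Ending inventory = $3,828

Oct 4, 277 sold [FIFO — oldest first]: 79 @ $6 + 137 @ $7 + 61 @ $9 = $1,982
Oct 7, 321 sold [FIFO — oldest first]: 262 @ $9 + 59 @ $12 = $3,066
Oct 15, 270 sold [FIFO — oldest first]: 270 @ $12 = $3,240
Total COGS = $1,982 + $3,066 + $3,240 = $8,288
Ending inventory: 40 @ $12 + 120 @ $10 + 153 @ $8 + 84 @ $11 = $3,828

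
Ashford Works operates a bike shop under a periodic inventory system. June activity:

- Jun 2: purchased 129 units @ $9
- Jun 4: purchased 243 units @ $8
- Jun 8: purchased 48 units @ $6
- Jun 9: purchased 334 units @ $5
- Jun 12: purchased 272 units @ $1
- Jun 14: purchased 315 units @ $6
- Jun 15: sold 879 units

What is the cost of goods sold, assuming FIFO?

Jun 15, 879 sold [FIFO — oldest first]: 129 @ $9 + 243 @ $8 + 48 @ $6 + 334 @ $5 + 125 @ $1 = $5,188
Ending inventory: 147 @ $1 + 315 @ $6 = $2,037
Check: goods available $7,225 = COGS $5,188 + ending $2,037

COGS = $5,188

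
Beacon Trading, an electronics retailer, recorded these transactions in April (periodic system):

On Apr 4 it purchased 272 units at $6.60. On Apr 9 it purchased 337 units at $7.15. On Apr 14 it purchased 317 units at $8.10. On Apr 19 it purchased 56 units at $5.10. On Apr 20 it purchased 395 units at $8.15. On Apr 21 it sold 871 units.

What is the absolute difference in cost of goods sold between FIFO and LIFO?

$482.05

FIFO COGS: 272 @ $6.60 + 337 @ $7.15 + 262 @ $8.10 = $6,326.95
LIFO COGS: 395 @ $8.15 + 56 @ $5.10 + 317 @ $8.10 + 103 @ $7.15 = $6,809.00
Difference = |$6,326.95 − $6,809.00| = $482.05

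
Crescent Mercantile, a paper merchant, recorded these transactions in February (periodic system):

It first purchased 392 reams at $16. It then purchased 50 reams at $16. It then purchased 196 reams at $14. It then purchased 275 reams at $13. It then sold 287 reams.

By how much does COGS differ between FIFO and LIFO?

$849

FIFO COGS: 287 @ $16 = $4,592
LIFO COGS: 275 @ $13 + 12 @ $14 = $3,743
Difference = |$4,592 − $3,743| = $849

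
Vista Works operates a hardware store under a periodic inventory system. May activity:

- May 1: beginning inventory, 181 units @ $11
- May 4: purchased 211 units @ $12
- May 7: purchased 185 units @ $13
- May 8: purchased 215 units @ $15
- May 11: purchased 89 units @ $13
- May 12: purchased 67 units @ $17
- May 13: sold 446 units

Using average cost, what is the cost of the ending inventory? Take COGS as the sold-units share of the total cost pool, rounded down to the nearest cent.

Ending inventory = $6,592.20

May 13, sell 446: 446/948 × $12,449.00 → $5,856.80
Ending inventory (cost pool remaining) = $6,592.20
Check: goods available $12,449.00 = COGS $5,856.80 + ending $6,592.20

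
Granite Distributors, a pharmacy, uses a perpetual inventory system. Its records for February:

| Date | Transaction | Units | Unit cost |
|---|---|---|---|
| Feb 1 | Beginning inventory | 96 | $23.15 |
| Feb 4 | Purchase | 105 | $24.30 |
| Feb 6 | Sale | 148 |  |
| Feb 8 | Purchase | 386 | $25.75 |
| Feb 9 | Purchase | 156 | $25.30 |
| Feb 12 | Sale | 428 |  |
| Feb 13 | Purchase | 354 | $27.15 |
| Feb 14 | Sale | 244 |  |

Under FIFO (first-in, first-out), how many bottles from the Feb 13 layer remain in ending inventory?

277

Feb 6, 148 sold [FIFO — oldest first]: 96 @ $23.15 + 52 @ $24.30 = $3,486.00
Feb 12, 428 sold [FIFO — oldest first]: 53 @ $24.30 + 375 @ $25.75 = $10,944.15
Feb 14, 244 sold [FIFO — oldest first]: 11 @ $25.75 + 156 @ $25.30 + 77 @ $27.15 = $6,320.60
Total COGS = $3,486.00 + $10,944.15 + $6,320.60 = $20,750.75
Ending inventory: 277 @ $27.15 = $7,520.55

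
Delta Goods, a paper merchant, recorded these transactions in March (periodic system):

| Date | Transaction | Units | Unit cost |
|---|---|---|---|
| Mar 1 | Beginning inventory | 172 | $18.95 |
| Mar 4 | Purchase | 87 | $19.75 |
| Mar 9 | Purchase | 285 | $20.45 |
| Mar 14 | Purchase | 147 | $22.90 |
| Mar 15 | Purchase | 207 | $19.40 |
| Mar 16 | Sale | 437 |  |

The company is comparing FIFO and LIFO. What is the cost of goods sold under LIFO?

COGS = $9,079.45

FIFO COGS: 172 @ $18.95 + 87 @ $19.75 + 178 @ $20.45 = $8,617.75
LIFO COGS: 207 @ $19.40 + 147 @ $22.90 + 83 @ $20.45 = $9,079.45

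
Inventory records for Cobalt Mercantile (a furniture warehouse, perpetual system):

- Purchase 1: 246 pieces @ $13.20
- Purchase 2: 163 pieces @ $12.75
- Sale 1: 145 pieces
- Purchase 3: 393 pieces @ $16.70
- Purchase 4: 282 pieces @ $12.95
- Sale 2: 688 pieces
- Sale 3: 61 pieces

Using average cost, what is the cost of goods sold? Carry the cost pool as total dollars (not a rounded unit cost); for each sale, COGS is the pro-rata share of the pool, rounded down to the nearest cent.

COGS = $12,777.97

After Purchase 1: 246 on hand, pool $3,247.20 (≈ $13.2000 each)
After Purchase 2: 409 on hand, pool $5,325.45 (≈ $13.0207 each)
Sale 1, sell 145: 145/409 × $5,325.45 → $1,887.99
After Purchase 3: 657 on hand, pool $10,000.56 (≈ $15.2216 each)
After Purchase 4: 939 on hand, pool $13,652.46 (≈ $14.5394 each)
Sale 2, sell 688: 688/939 × $13,652.46 → $10,003.08
Sale 3, sell 61: 61/251 × $3,649.38 → $886.90
Total COGS = $1,887.99 + $10,003.08 + $886.90 = $12,777.97
Ending inventory (cost pool remaining) = $2,762.48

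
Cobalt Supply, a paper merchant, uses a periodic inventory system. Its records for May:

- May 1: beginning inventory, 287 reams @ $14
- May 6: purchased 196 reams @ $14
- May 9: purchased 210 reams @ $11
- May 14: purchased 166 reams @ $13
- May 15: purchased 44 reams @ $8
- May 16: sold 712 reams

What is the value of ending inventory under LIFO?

Ending inventory = $2,674

May 16, 712 sold [LIFO — newest first]: 44 @ $8 + 166 @ $13 + 210 @ $11 + 196 @ $14 + 96 @ $14 = $8,908
Ending inventory: 191 @ $14 = $2,674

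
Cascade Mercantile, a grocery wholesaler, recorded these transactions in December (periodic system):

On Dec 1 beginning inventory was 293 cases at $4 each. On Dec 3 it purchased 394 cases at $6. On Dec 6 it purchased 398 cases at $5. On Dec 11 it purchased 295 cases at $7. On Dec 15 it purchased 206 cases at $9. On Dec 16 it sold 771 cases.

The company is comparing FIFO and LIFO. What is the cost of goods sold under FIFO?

FIFO COGS: 293 @ $4 + 394 @ $6 + 84 @ $5 = $3,956
LIFO COGS: 206 @ $9 + 295 @ $7 + 270 @ $5 = $5,269

COGS = $3,956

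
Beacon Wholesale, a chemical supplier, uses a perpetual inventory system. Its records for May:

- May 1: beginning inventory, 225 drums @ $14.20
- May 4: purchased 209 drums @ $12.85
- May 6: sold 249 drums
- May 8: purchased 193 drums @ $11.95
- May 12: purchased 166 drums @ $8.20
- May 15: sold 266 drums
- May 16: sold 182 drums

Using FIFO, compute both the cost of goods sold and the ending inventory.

May 6, 249 sold [FIFO — oldest first]: 225 @ $14.20 + 24 @ $12.85 = $3,503.40
May 15, 266 sold [FIFO — oldest first]: 185 @ $12.85 + 81 @ $11.95 = $3,345.20
May 16, 182 sold [FIFO — oldest first]: 112 @ $11.95 + 70 @ $8.20 = $1,912.40
Total COGS = $3,503.40 + $3,345.20 + $1,912.40 = $8,761.00
Ending inventory: 96 @ $8.20 = $787.20

COGS = $8,761.00; ending inventory = $787.20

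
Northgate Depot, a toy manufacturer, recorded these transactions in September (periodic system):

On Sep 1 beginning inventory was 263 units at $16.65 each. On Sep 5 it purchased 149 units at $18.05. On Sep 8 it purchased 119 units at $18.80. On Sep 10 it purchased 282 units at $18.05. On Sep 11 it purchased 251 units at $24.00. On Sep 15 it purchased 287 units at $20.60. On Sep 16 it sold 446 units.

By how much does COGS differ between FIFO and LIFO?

$2,020.60

FIFO COGS: 263 @ $16.65 + 149 @ $18.05 + 34 @ $18.80 = $7,707.60
LIFO COGS: 287 @ $20.60 + 159 @ $24.00 = $9,728.20
Difference = |$7,707.60 − $9,728.20| = $2,020.60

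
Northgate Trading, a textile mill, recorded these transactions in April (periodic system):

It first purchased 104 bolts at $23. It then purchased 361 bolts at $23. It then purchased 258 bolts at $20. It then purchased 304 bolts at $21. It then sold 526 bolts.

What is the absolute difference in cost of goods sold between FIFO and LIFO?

$1,091

FIFO COGS: 104 @ $23 + 361 @ $23 + 61 @ $20 = $11,915
LIFO COGS: 304 @ $21 + 222 @ $20 = $10,824
Difference = |$11,915 − $10,824| = $1,091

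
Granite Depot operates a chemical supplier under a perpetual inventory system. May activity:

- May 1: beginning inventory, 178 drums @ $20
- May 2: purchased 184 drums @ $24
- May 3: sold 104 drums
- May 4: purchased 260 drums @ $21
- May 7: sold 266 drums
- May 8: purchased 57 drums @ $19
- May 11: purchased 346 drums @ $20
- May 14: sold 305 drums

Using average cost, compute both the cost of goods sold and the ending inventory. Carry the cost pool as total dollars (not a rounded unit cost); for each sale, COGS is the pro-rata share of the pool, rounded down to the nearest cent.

After May 1: 178 on hand, pool $3,560.00 (≈ $20.0000 each)
After May 2: 362 on hand, pool $7,976.00 (≈ $22.0331 each)
May 3, sell 104: 104/362 × $7,976.00 → $2,291.44
After May 4: 518 on hand, pool $11,144.56 (≈ $21.5146 each)
May 7, sell 266: 266/518 × $11,144.56 → $5,722.88
After May 8: 309 on hand, pool $6,504.68 (≈ $21.0507 each)
After May 11: 655 on hand, pool $13,424.68 (≈ $20.4957 each)
May 14, sell 305: 305/655 × $13,424.68 → $6,251.18
Total COGS = $2,291.44 + $5,722.88 + $6,251.18 = $14,265.50
Ending inventory (cost pool remaining) = $7,173.50

COGS = $14,265.50; ending inventory = $7,173.50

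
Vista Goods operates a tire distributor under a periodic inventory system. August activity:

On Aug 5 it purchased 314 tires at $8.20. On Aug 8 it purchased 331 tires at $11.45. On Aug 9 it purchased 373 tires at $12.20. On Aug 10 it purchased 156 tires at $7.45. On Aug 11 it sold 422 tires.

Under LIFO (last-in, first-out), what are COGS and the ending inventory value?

COGS = $4,407.40; ending inventory = $7,670.15

Aug 11, 422 sold [LIFO — newest first]: 156 @ $7.45 + 266 @ $12.20 = $4,407.40
Ending inventory: 314 @ $8.20 + 331 @ $11.45 + 107 @ $12.20 = $7,670.15
Check: goods available $12,077.55 = COGS $4,407.40 + ending $7,670.15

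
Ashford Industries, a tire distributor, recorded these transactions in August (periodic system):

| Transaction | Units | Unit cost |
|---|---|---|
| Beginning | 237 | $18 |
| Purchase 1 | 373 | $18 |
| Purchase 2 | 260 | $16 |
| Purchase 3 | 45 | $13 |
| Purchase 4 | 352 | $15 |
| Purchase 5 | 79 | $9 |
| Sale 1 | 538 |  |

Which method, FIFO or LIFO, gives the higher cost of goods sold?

FIFO

FIFO COGS: 237 @ $18 + 301 @ $18 = $9,684
LIFO COGS: 79 @ $9 + 352 @ $15 + 45 @ $13 + 62 @ $16 = $7,568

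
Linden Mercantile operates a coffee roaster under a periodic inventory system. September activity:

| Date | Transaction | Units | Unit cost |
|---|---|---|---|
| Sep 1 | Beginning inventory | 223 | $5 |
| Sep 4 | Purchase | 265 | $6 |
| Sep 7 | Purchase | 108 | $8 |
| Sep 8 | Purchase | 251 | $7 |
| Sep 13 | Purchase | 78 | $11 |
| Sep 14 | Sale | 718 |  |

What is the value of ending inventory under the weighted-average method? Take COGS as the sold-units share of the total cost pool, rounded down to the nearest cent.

Ending inventory = $1,383.88

Sep 14, sell 718: 718/925 × $6,184.00 → $4,800.12
Ending inventory (cost pool remaining) = $1,383.88
Check: goods available $6,184.00 = COGS $4,800.12 + ending $1,383.88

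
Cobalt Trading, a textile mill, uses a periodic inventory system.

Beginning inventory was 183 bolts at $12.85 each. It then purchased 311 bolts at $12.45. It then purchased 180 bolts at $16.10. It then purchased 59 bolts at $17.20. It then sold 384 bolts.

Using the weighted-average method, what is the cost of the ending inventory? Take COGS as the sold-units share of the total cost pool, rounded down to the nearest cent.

Sale 1, sell 384: 384/733 × $10,136.30 → $5,310.14
Ending inventory (cost pool remaining) = $4,826.16
Check: goods available $10,136.30 = COGS $5,310.14 + ending $4,826.16

Ending inventory = $4,826.16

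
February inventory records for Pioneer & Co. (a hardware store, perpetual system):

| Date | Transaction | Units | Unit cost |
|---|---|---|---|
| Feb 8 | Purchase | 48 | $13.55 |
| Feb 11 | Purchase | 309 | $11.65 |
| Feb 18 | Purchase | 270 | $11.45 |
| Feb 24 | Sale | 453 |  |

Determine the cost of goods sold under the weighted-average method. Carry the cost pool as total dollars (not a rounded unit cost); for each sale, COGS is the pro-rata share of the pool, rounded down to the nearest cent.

COGS = $5,304.32

After Feb 8: 48 on hand, pool $650.40 (≈ $13.5500 each)
After Feb 11: 357 on hand, pool $4,250.25 (≈ $11.9055 each)
After Feb 18: 627 on hand, pool $7,341.75 (≈ $11.7093 each)
Feb 24, sell 453: 453/627 × $7,341.75 → $5,304.32
Ending inventory (cost pool remaining) = $2,037.43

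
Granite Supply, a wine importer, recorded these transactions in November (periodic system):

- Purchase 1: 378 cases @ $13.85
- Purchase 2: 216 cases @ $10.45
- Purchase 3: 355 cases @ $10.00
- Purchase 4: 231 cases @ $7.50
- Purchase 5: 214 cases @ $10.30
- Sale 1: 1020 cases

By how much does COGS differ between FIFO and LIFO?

$1,775.70

FIFO COGS: 378 @ $13.85 + 216 @ $10.45 + 355 @ $10.00 + 71 @ $7.50 = $11,575.00
LIFO COGS: 214 @ $10.30 + 231 @ $7.50 + 355 @ $10.00 + 216 @ $10.45 + 4 @ $13.85 = $9,799.30
Difference = |$11,575.00 − $9,799.30| = $1,775.70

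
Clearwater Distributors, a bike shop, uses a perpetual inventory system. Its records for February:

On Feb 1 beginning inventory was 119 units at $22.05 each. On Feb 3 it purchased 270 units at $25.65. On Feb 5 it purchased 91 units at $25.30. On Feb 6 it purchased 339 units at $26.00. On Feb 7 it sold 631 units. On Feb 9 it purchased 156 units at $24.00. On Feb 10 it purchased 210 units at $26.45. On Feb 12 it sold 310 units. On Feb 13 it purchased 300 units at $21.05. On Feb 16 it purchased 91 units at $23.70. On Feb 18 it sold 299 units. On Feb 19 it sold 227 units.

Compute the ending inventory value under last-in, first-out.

Ending inventory = $2,403.45

Feb 7, 631 sold [LIFO — newest first]: 339 @ $26.00 + 91 @ $25.30 + 201 @ $25.65 = $16,271.95
Feb 12, 310 sold [LIFO — newest first]: 210 @ $26.45 + 100 @ $24.00 = $7,954.50
Feb 18, 299 sold [LIFO — newest first]: 91 @ $23.70 + 208 @ $21.05 = $6,535.10
Feb 19, 227 sold [LIFO — newest first]: 92 @ $21.05 + 56 @ $24.00 + 69 @ $25.65 + 10 @ $22.05 = $5,270.95
Total COGS = $16,271.95 + $7,954.50 + $6,535.10 + $5,270.95 = $36,032.50
Ending inventory: 109 @ $22.05 = $2,403.45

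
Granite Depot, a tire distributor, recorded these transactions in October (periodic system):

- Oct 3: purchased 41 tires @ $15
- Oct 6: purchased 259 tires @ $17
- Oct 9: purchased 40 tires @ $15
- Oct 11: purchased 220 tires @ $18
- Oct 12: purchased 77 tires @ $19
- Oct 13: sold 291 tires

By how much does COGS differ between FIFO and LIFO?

$450

FIFO COGS: 41 @ $15 + 250 @ $17 = $4,865
LIFO COGS: 77 @ $19 + 214 @ $18 = $5,315
Difference = |$4,865 − $5,315| = $450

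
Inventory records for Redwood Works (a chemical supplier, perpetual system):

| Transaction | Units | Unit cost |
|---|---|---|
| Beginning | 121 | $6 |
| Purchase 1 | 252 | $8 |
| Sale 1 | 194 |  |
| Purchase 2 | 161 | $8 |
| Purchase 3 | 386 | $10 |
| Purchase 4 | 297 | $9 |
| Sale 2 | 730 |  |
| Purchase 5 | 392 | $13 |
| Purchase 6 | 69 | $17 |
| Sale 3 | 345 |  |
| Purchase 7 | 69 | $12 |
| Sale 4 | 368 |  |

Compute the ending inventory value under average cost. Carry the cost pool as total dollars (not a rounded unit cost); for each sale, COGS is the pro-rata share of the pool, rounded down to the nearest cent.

Ending inventory = $1,299.77

After Beginning: 121 on hand, pool $726.00 (≈ $6.0000 each)
After Purchase 1: 373 on hand, pool $2,742.00 (≈ $7.3512 each)
Sale 1, sell 194: 194/373 × $2,742.00 → $1,426.13
After Purchase 2: 340 on hand, pool $2,603.87 (≈ $7.6584 each)
After Purchase 3: 726 on hand, pool $6,463.87 (≈ $8.9034 each)
After Purchase 4: 1023 on hand, pool $9,136.87 (≈ $8.9314 each)
Sale 2, sell 730: 730/1023 × $9,136.87 → $6,519.95
After Purchase 5: 685 on hand, pool $7,712.92 (≈ $11.2597 each)
After Purchase 6: 754 on hand, pool $8,885.92 (≈ $11.7850 each)
Sale 3, sell 345: 345/754 × $8,885.92 → $4,065.83
After Purchase 7: 478 on hand, pool $5,648.09 (≈ $11.8161 each)
Sale 4, sell 368: 368/478 × $5,648.09 → $4,348.32
Total COGS = $1,426.13 + $6,519.95 + $4,065.83 + $4,348.32 = $16,360.23
Ending inventory (cost pool remaining) = $1,299.77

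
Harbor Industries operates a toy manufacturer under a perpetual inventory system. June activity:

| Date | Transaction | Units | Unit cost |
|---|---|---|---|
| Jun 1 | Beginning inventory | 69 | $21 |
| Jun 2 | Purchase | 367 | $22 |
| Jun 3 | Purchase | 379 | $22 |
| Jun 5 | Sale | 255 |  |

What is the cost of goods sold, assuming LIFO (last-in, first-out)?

COGS = $5,610

Jun 5, 255 sold [LIFO — newest first]: 255 @ $22 = $5,610
Ending inventory: 69 @ $21 + 367 @ $22 + 124 @ $22 = $12,251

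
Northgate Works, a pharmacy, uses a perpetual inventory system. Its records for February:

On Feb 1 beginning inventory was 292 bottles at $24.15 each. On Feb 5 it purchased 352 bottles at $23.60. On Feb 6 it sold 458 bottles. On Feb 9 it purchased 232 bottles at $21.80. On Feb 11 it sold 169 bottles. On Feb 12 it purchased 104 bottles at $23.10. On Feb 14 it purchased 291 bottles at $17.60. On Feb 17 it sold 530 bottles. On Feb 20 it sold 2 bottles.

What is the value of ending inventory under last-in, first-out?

Ending inventory = $2,704.80

Feb 6, 458 sold [LIFO — newest first]: 352 @ $23.60 + 106 @ $24.15 = $10,867.10
Feb 11, 169 sold [LIFO — newest first]: 169 @ $21.80 = $3,684.20
Feb 17, 530 sold [LIFO — newest first]: 291 @ $17.60 + 104 @ $23.10 + 63 @ $21.80 + 72 @ $24.15 = $10,636.20
Feb 20, 2 sold [LIFO — newest first]: 2 @ $24.15 = $48.30
Total COGS = $10,867.10 + $3,684.20 + $10,636.20 + $48.30 = $25,235.80
Ending inventory: 112 @ $24.15 = $2,704.80
Check: goods available $27,940.60 = COGS $25,235.80 + ending $2,704.80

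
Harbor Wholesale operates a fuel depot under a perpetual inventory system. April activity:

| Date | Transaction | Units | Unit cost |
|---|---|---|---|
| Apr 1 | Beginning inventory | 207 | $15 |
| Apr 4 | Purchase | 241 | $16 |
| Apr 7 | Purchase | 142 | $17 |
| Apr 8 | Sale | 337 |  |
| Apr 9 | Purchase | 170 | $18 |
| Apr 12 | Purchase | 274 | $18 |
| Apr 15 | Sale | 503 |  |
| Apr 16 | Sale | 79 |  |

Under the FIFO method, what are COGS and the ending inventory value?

Apr 8, 337 sold [FIFO — oldest first]: 207 @ $15 + 130 @ $16 = $5,185
Apr 15, 503 sold [FIFO — oldest first]: 111 @ $16 + 142 @ $17 + 170 @ $18 + 80 @ $18 = $8,690
Apr 16, 79 sold [FIFO — oldest first]: 79 @ $18 = $1,422
Total COGS = $5,185 + $8,690 + $1,422 = $15,297
Ending inventory: 115 @ $18 = $2,070

COGS = $15,297; ending inventory = $2,070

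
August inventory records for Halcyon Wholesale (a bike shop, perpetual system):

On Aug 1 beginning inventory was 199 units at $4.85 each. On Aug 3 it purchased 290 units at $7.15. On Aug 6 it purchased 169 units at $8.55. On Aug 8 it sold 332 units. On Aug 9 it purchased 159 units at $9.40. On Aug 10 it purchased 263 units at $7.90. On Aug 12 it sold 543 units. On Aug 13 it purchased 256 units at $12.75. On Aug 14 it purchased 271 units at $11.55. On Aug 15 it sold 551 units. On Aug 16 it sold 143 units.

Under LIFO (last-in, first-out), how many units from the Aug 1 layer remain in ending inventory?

Aug 8, 332 sold [LIFO — newest first]: 169 @ $8.55 + 163 @ $7.15 = $2,610.40
Aug 12, 543 sold [LIFO — newest first]: 263 @ $7.90 + 159 @ $9.40 + 121 @ $7.15 = $4,437.45
Aug 15, 551 sold [LIFO — newest first]: 271 @ $11.55 + 256 @ $12.75 + 6 @ $7.15 + 18 @ $4.85 = $6,524.25
Aug 16, 143 sold [LIFO — newest first]: 143 @ $4.85 = $693.55
Total COGS = $2,610.40 + $4,437.45 + $6,524.25 + $693.55 = $14,265.65
Ending inventory: 38 @ $4.85 = $184.30

38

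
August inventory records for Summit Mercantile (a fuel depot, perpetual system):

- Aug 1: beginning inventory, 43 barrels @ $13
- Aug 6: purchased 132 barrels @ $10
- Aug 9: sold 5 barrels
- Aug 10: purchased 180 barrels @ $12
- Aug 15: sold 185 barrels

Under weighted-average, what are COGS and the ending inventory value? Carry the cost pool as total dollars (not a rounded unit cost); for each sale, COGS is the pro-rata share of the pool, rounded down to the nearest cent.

After Aug 1: 43 on hand, pool $559.00 (≈ $13.0000 each)
After Aug 6: 175 on hand, pool $1,879.00 (≈ $10.7371 each)
Aug 9, sell 5: 5/175 × $1,879.00 → $53.68
After Aug 10: 350 on hand, pool $3,985.32 (≈ $11.3866 each)
Aug 15, sell 185: 185/350 × $3,985.32 → $2,106.52
Total COGS = $53.68 + $2,106.52 = $2,160.20
Ending inventory (cost pool remaining) = $1,878.80
Check: goods available $4,039.00 = COGS $2,160.20 + ending $1,878.80

COGS = $2,160.20; ending inventory = $1,878.80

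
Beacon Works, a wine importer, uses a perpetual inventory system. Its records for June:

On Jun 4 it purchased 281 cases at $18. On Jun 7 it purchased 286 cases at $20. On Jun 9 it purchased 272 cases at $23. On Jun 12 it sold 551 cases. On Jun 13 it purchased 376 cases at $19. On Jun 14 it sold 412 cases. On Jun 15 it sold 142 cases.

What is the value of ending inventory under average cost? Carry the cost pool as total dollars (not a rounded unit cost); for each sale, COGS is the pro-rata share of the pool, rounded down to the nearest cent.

After Jun 4: 281 on hand, pool $5,058.00 (≈ $18.0000 each)
After Jun 7: 567 on hand, pool $10,778.00 (≈ $19.0088 each)
After Jun 9: 839 on hand, pool $17,034.00 (≈ $20.3027 each)
Jun 12, sell 551: 551/839 × $17,034.00 → $11,186.81
After Jun 13: 664 on hand, pool $12,991.19 (≈ $19.5650 each)
Jun 14, sell 412: 412/664 × $12,991.19 → $8,060.79
Jun 15, sell 142: 142/252 × $4,930.40 → $2,778.24
Total COGS = $11,186.81 + $8,060.79 + $2,778.24 = $22,025.84
Ending inventory (cost pool remaining) = $2,152.16
Check: goods available $24,178.00 = COGS $22,025.84 + ending $2,152.16

Ending inventory = $2,152.16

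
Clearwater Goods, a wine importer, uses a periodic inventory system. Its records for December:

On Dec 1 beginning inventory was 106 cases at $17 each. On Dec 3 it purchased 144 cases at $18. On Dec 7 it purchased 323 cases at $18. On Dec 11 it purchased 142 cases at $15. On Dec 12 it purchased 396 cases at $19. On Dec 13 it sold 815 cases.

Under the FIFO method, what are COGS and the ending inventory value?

Dec 13, 815 sold [FIFO — oldest first]: 106 @ $17 + 144 @ $18 + 323 @ $18 + 142 @ $15 + 100 @ $19 = $14,238
Ending inventory: 296 @ $19 = $5,624

COGS = $14,238; ending inventory = $5,624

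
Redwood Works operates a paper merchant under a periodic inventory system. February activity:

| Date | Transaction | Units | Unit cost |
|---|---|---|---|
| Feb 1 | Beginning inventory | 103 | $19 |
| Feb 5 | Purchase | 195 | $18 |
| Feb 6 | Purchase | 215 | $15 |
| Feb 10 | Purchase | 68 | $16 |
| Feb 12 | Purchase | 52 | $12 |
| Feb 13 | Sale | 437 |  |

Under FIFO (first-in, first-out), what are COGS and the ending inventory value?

COGS = $7,552; ending inventory = $2,852

Feb 13, 437 sold [FIFO — oldest first]: 103 @ $19 + 195 @ $18 + 139 @ $15 = $7,552
Ending inventory: 76 @ $15 + 68 @ $16 + 52 @ $12 = $2,852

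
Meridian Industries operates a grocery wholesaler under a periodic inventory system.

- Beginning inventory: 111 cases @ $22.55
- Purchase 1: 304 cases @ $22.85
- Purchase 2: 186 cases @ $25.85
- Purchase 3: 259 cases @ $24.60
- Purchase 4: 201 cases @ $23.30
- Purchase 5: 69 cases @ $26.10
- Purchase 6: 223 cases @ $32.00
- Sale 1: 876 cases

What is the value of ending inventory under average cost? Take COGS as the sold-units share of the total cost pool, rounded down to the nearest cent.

Ending inventory = $12,074.54

Sale 1, sell 876: 876/1353 × $34,249.15 → $22,174.61
Ending inventory (cost pool remaining) = $12,074.54
Check: goods available $34,249.15 = COGS $22,174.61 + ending $12,074.54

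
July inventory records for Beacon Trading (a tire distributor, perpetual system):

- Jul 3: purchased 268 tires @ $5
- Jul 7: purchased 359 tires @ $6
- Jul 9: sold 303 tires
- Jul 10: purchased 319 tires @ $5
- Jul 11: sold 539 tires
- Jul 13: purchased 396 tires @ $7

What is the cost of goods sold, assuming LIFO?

Jul 9, 303 sold [LIFO — newest first]: 303 @ $6 = $1,818
Jul 11, 539 sold [LIFO — newest first]: 319 @ $5 + 56 @ $6 + 164 @ $5 = $2,751
Total COGS = $1,818 + $2,751 = $4,569
Ending inventory: 104 @ $5 + 396 @ $7 = $3,292
Check: goods available $7,861 = COGS $4,569 + ending $3,292

COGS = $4,569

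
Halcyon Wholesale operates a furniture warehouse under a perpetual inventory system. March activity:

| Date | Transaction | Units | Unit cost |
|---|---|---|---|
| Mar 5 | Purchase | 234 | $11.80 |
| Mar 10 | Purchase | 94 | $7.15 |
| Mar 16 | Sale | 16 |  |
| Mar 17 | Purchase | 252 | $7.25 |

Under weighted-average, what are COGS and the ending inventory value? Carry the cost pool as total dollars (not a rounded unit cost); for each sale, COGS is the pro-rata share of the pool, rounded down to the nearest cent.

COGS = $167.47; ending inventory = $5,092.83

After Mar 5: 234 on hand, pool $2,761.20 (≈ $11.8000 each)
After Mar 10: 328 on hand, pool $3,433.30 (≈ $10.4674 each)
Mar 16, sell 16: 16/328 × $3,433.30 → $167.47
After Mar 17: 564 on hand, pool $5,092.83 (≈ $9.0298 each)
Ending inventory (cost pool remaining) = $5,092.83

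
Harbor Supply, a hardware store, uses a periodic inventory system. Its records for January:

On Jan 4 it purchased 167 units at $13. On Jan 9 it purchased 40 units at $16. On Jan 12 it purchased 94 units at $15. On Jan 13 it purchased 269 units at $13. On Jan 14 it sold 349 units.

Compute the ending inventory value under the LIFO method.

Ending inventory = $3,021

Jan 14, 349 sold [LIFO — newest first]: 269 @ $13 + 80 @ $15 = $4,697
Ending inventory: 167 @ $13 + 40 @ $16 + 14 @ $15 = $3,021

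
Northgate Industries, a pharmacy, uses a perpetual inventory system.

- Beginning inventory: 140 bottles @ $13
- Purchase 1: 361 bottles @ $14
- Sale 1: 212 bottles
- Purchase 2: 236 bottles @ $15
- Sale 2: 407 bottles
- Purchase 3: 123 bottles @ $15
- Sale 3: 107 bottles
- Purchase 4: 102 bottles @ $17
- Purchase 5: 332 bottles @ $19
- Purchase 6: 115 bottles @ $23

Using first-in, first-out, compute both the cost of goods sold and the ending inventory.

Sale 1 (212) [FIFO — oldest first]: 140 @ $13 + 72 @ $14 = $2,828
Sale 2 (407) [FIFO — oldest first]: 289 @ $14 + 118 @ $15 = $5,816
Sale 3 (107) [FIFO — oldest first]: 107 @ $15 = $1,605
Total COGS = $2,828 + $5,816 + $1,605 = $10,249
Ending inventory: 11 @ $15 + 123 @ $15 + 102 @ $17 + 332 @ $19 + 115 @ $23 = $12,697

COGS = $10,249; ending inventory = $12,697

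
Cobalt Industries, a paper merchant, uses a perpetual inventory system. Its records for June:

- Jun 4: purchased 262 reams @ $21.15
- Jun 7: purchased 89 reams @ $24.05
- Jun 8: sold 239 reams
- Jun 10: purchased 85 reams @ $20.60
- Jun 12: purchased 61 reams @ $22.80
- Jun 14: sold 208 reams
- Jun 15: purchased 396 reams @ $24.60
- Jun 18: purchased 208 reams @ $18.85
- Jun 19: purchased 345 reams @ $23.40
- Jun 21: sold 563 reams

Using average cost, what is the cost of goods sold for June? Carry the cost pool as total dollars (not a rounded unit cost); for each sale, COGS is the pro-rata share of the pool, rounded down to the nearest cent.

After Jun 4: 262 on hand, pool $5,541.30 (≈ $21.1500 each)
After Jun 7: 351 on hand, pool $7,681.75 (≈ $21.8853 each)
Jun 8, sell 239: 239/351 × $7,681.75 → $5,230.59
After Jun 10: 197 on hand, pool $4,202.16 (≈ $21.3308 each)
After Jun 12: 258 on hand, pool $5,592.96 (≈ $21.6781 each)
Jun 14, sell 208: 208/258 × $5,592.96 → $4,509.05
After Jun 15: 446 on hand, pool $10,825.51 (≈ $24.2724 each)
After Jun 18: 654 on hand, pool $14,746.31 (≈ $22.5479 each)
After Jun 19: 999 on hand, pool $22,819.31 (≈ $22.8422 each)
Jun 21, sell 563: 563/999 × $22,819.31 → $12,860.13
Total COGS = $5,230.59 + $4,509.05 + $12,860.13 = $22,599.77
Ending inventory (cost pool remaining) = $9,959.18

COGS = $22,599.77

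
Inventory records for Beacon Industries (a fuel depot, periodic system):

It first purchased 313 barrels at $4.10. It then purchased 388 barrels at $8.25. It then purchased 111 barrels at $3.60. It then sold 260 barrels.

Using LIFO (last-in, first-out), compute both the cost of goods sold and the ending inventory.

Sale 1 (260) [LIFO — newest first]: 111 @ $3.60 + 149 @ $8.25 = $1,628.85
Ending inventory: 313 @ $4.10 + 239 @ $8.25 = $3,255.05
Check: goods available $4,883.90 = COGS $1,628.85 + ending $3,255.05

COGS = $1,628.85; ending inventory = $3,255.05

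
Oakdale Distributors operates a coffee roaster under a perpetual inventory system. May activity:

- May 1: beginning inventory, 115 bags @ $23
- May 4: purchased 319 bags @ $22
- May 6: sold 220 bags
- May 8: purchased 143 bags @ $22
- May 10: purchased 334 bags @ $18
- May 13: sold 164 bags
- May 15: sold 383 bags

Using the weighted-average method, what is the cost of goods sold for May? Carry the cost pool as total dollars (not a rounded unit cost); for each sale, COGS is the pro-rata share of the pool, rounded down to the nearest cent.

After May 1: 115 on hand, pool $2,645.00 (≈ $23.0000 each)
After May 4: 434 on hand, pool $9,663.00 (≈ $22.2650 each)
May 6, sell 220: 220/434 × $9,663.00 → $4,898.29
After May 8: 357 on hand, pool $7,910.71 (≈ $22.1589 each)
After May 10: 691 on hand, pool $13,922.71 (≈ $20.1486 each)
May 13, sell 164: 164/691 × $13,922.71 → $3,304.37
May 15, sell 383: 383/527 × $10,618.34 → $7,716.93
Total COGS = $4,898.29 + $3,304.37 + $7,716.93 = $15,919.59
Ending inventory (cost pool remaining) = $2,901.41

COGS = $15,919.59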